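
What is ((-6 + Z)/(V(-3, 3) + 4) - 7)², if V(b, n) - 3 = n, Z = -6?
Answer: 1681/25 ≈ 67.240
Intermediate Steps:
V(b, n) = 3 + n
((-6 + Z)/(V(-3, 3) + 4) - 7)² = ((-6 - 6)/((3 + 3) + 4) - 7)² = (-12/(6 + 4) - 7)² = (-12/10 - 7)² = (-12*⅒ - 7)² = (-6/5 - 7)² = (-41/5)² = 1681/25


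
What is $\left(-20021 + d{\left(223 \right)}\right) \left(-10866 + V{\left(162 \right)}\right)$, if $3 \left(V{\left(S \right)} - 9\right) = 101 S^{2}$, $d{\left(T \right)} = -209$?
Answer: $-17654538930$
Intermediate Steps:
$V{\left(S \right)} = 9 + \frac{101 S^{2}}{3}$
$\left(-20021 + d{\left(223 \right)}\right) \left(-10866 + V{\left(162 \right)}\right) = \left(-20021 - 209\right) \left(-10866 + \left(9 + \frac{101 \cdot 162^{2}}{3}\right)\right) = - 20230 \left(-10866 + \left(9 + \frac{101}{3} \cdot 26244\right)\right) = - 20230 \left(-10866 + \left(9 + 883548\right)\right) = - 20230 \left(-10866 + 883557\right) = \left(-20230\right) 872691 = -17654538930$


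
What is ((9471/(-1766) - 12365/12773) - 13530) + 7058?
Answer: -146132477369/22557118 ≈ -6478.3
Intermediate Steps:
((9471/(-1766) - 12365/12773) - 13530) + 7058 = ((9471*(-1/1766) - 12365*1/12773) - 13530) + 7058 = ((-9471/1766 - 12365/12773) - 13530) + 7058 = (-142809673/22557118 - 13530) + 7058 = -305340616213/22557118 + 7058 = -146132477369/22557118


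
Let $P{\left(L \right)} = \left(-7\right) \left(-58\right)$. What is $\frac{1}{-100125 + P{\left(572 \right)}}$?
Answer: $- \frac{1}{99719} \approx -1.0028 \cdot 10^{-5}$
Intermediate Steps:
$P{\left(L \right)} = 406$
$\frac{1}{-100125 + P{\left(572 \right)}} = \frac{1}{-100125 + 406} = \frac{1}{-99719} = - \frac{1}{99719}$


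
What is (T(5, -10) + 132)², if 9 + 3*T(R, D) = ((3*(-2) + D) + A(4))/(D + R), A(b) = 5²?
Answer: 412164/25 ≈ 16487.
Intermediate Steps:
A(b) = 25
T(R, D) = -3 + (19 + D)/(3*(D + R)) (T(R, D) = -3 + (((3*(-2) + D) + 25)/(D + R))/3 = -3 + (((-6 + D) + 25)/(D + R))/3 = -3 + ((19 + D)/(D + R))/3 = -3 + (19 + D)/(3*(D + R)))
(T(5, -10) + 132)² = ((19 - 9*5 - 8*(-10))/(3*(-10 + 5)) + 132)² = ((⅓)*(19 - 45 + 80)/(-5) + 132)² = ((⅓)*(-⅕)*54 + 132)² = (-18/5 + 132)² = (642/5)² = 412164/25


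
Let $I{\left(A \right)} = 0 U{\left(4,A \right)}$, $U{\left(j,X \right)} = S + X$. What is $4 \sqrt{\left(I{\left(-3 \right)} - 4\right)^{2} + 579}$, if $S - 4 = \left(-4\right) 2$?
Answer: $4 \sqrt{595} \approx 97.57$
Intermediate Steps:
$S = -4$ ($S = 4 - 8 = -4$)
$U{\left(j,X \right)} = -4 + X$
$I{\left(A \right)} = 0$ ($I{\left(A \right)} = 0 \left(-4 + A\right) = 0$)
$4 \sqrt{\left(I{\left(-3 \right)} - 4\right)^{2} + 579} = 4 \sqrt{\left(0 - 4\right)^{2} + 579} = 4 \sqrt{\left(-4\right)^{2} + 579} = 4 \sqrt{16 + 579} = 4 \sqrt{595}$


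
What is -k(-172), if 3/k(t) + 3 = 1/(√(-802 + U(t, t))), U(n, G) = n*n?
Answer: 259038/259037 + 9*√3198/259037 ≈ 1.0020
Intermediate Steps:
U(n, G) = n²
k(t) = 3/(-3 + (-802 + t²)^(-½)) (k(t) = 3/(-3 + 1/(√(-802 + t²))) = 3/(-3 + (-802 + t²)^(-½)))
-k(-172) = -(-3)*√(-802 + (-172)²)/(-1 + 3*√(-802 + (-172)²)) = -(-3)*√(-802 + 29584)/(-1 + 3*√(-802 + 29584)) = -(-3)*√28782/(-1 + 3*√28782) = -(-3)*3*√3198/(-1 + 3*(3*√3198)) = -(-3)*3*√3198/(-1 + 9*√3198) = -(-9)*√3198/(-1 + 9*√3198) = 9*√3198/(-1 + 9*√3198)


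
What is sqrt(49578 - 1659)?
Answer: sqrt(47919) ≈ 218.90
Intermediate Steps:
sqrt(49578 - 1659) = sqrt(47919)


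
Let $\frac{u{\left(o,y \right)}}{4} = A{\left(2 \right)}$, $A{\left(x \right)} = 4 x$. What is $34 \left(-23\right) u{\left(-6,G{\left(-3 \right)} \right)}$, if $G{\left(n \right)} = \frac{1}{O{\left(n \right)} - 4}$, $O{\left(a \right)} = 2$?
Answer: $-25024$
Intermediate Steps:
$G{\left(n \right)} = - \frac{1}{2}$ ($G{\left(n \right)} = \frac{1}{2 - 4} = \frac{1}{-2} = - \frac{1}{2}$)
$u{\left(o,y \right)} = 32$ ($u{\left(o,y \right)} = 4 \cdot 4 \cdot 2 = 4 \cdot 8 = 32$)
$34 \left(-23\right) u{\left(-6,G{\left(-3 \right)} \right)} = 34 \left(-23\right) 32 = \left(-782\right) 32 = -25024$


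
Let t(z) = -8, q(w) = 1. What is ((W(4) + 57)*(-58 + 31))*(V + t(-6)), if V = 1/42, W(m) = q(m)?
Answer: 87435/7 ≈ 12491.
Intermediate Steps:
W(m) = 1
V = 1/42 ≈ 0.023810
((W(4) + 57)*(-58 + 31))*(V + t(-6)) = ((1 + 57)*(-58 + 31))*(1/42 - 8) = (58*(-27))*(-335/42) = -1566*(-335/42) = 87435/7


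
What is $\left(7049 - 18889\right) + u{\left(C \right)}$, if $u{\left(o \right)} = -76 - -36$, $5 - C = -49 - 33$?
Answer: $-11880$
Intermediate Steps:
$C = 87$ ($C = 5 - \left(-49 - 33\right) = 5 - -82 = 5 + 82 = 87$)
$u{\left(o \right)} = -40$ ($u{\left(o \right)} = -76 + 36 = -40$)
$\left(7049 - 18889\right) + u{\left(C \right)} = \left(7049 - 18889\right) - 40 = -11840 - 40 = -11880$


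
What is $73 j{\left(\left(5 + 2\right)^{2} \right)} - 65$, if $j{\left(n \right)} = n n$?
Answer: $175208$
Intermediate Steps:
$j{\left(n \right)} = n^{2}$
$73 j{\left(\left(5 + 2\right)^{2} \right)} - 65 = 73 \left(\left(5 + 2\right)^{2}\right)^{2} - 65 = 73 \left(7^{2}\right)^{2} - 65 = 73 \cdot 49^{2} - 65 = 73 \cdot 2401 - 65 = 175273 - 65 = 175208$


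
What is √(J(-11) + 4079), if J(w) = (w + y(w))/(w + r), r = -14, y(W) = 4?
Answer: √101982/5 ≈ 63.869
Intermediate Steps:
J(w) = (4 + w)/(-14 + w) (J(w) = (w + 4)/(w - 14) = (4 + w)/(-14 + w))
√(J(-11) + 4079) = √((4 - 11)/(-14 - 11) + 4079) = √(-7/(-25) + 4079) = √(-1/25*(-7) + 4079) = √(7/25 + 4079) = √(101982/25) = √101982/5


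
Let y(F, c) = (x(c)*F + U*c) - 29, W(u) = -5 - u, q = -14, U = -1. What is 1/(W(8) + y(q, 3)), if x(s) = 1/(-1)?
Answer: -1/31 ≈ -0.032258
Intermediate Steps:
x(s) = -1 (x(s) = 1*(-1) = -1)
y(F, c) = -29 - F - c (y(F, c) = (-F - c) - 29 = -29 - F - c)
1/(W(8) + y(q, 3)) = 1/((-5 - 1*8) + (-29 - 1*(-14) - 1*3)) = 1/((-5 - 8) + (-29 + 14 - 3)) = 1/(-13 - 18) = 1/(-31) = -1/31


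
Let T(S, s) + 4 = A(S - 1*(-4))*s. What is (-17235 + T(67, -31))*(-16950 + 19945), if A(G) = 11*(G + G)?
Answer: -196654695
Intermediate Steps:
A(G) = 22*G (A(G) = 11*(2*G) = 22*G)
T(S, s) = -4 + s*(88 + 22*S) (T(S, s) = -4 + (22*(S - 1*(-4)))*s = -4 + (22*(S + 4))*s = -4 + (22*(4 + S))*s = -4 + (88 + 22*S)*s = -4 + s*(88 + 22*S))
(-17235 + T(67, -31))*(-16950 + 19945) = (-17235 + (-4 + 22*(-31)*(4 + 67)))*(-16950 + 19945) = (-17235 + (-4 + 22*(-31)*71))*2995 = (-17235 + (-4 - 48422))*2995 = (-17235 - 48426)*2995 = -65661*2995 = -196654695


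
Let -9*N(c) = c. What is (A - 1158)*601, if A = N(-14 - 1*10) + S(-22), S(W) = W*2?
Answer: -2162398/3 ≈ -7.2080e+5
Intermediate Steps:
N(c) = -c/9
S(W) = 2*W
A = -124/3 (A = -(-14 - 1*10)/9 + 2*(-22) = -(-14 - 10)/9 - 44 = -1/9*(-24) - 44 = 8/3 - 44 = -124/3 ≈ -41.333)
(A - 1158)*601 = (-124/3 - 1158)*601 = -3598/3*601 = -2162398/3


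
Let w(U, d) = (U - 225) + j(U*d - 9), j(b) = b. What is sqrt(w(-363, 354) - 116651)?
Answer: 5*I*sqrt(9830) ≈ 495.73*I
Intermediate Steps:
w(U, d) = -234 + U + U*d (w(U, d) = (U - 225) + (U*d - 9) = (-225 + U) + (-9 + U*d) = -234 + U + U*d)
sqrt(w(-363, 354) - 116651) = sqrt((-234 - 363 - 363*354) - 116651) = sqrt((-234 - 363 - 128502) - 116651) = sqrt(-129099 - 116651) = sqrt(-245750) = 5*I*sqrt(9830)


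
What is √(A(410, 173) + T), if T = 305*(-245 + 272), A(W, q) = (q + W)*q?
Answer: √109094 ≈ 330.29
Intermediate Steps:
A(W, q) = q*(W + q) (A(W, q) = (W + q)*q = q*(W + q))
T = 8235 (T = 305*27 = 8235)
√(A(410, 173) + T) = √(173*(410 + 173) + 8235) = √(173*583 + 8235) = √(100859 + 8235) = √109094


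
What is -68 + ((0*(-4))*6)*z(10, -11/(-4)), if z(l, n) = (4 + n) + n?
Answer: -68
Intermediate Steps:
z(l, n) = 4 + 2*n
-68 + ((0*(-4))*6)*z(10, -11/(-4)) = -68 + ((0*(-4))*6)*(4 + 2*(-11/(-4))) = -68 + (0*6)*(4 + 2*(-11*(-¼))) = -68 + 0*(4 + 2*(11/4)) = -68 + 0*(4 + 11/2) = -68 + 0*(19/2) = -68 + 0 = -68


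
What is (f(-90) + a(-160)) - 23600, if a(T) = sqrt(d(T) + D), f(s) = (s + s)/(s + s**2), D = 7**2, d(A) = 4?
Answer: -2100402/89 + sqrt(53) ≈ -23593.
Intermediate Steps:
D = 49
f(s) = 2*s/(s + s**2) (f(s) = (2*s)/(s + s**2) = 2*s/(s + s**2))
a(T) = sqrt(53) (a(T) = sqrt(4 + 49) = sqrt(53))
(f(-90) + a(-160)) - 23600 = (2/(1 - 90) + sqrt(53)) - 23600 = (2/(-89) + sqrt(53)) - 23600 = (2*(-1/89) + sqrt(53)) - 23600 = (-2/89 + sqrt(53)) - 23600 = -2100402/89 + sqrt(53)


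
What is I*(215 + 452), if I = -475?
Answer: -316825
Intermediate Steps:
I*(215 + 452) = -475*(215 + 452) = -475*667 = -316825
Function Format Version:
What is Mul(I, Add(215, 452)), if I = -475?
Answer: -316825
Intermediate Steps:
Mul(I, Add(215, 452)) = Mul(-475, Add(215, 452)) = Mul(-475, 667) = -316825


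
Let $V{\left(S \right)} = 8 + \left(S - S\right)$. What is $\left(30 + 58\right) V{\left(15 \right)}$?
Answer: $704$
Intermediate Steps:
$V{\left(S \right)} = 8$ ($V{\left(S \right)} = 8 + 0 = 8$)
$\left(30 + 58\right) V{\left(15 \right)} = \left(30 + 58\right) 8 = 88 \cdot 8 = 704$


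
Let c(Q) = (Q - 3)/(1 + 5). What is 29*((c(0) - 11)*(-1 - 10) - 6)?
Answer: 6989/2 ≈ 3494.5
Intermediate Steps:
c(Q) = -½ + Q/6 (c(Q) = (-3 + Q)/6 = (-3 + Q)*(⅙) = -½ + Q/6)
29*((c(0) - 11)*(-1 - 10) - 6) = 29*(((-½ + (⅙)*0) - 11)*(-1 - 10) - 6) = 29*(((-½ + 0) - 11)*(-11) - 6) = 29*((-½ - 11)*(-11) - 6) = 29*(-23/2*(-11) - 6) = 29*(253/2 - 6) = 29*(241/2) = 6989/2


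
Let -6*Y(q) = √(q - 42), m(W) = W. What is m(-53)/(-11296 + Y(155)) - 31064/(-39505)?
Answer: 143546599560872/181469617418815 - 318*√113/4593586063 ≈ 0.79102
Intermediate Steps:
Y(q) = -√(-42 + q)/6 (Y(q) = -√(q - 42)/6 = -√(-42 + q)/6)
m(-53)/(-11296 + Y(155)) - 31064/(-39505) = -53/(-11296 - √(-42 + 155)/6) - 31064/(-39505) = -53/(-11296 - √113/6) - 31064*(-1/39505) = -53/(-11296 - √113/6) + 31064/39505 = 31064/39505 - 53/(-11296 - √113/6)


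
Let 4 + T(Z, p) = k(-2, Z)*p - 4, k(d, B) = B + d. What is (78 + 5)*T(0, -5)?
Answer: 166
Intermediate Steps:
T(Z, p) = -8 + p*(-2 + Z) (T(Z, p) = -4 + ((Z - 2)*p - 4) = -4 + ((-2 + Z)*p - 4) = -4 + (p*(-2 + Z) - 4) = -4 + (-4 + p*(-2 + Z)) = -8 + p*(-2 + Z))
(78 + 5)*T(0, -5) = (78 + 5)*(-8 - 5*(-2 + 0)) = 83*(-8 - 5*(-2)) = 83*(-8 + 10) = 83*2 = 166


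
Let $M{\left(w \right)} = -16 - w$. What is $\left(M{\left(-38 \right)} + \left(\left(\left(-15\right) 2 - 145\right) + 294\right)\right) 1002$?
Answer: $141282$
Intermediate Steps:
$\left(M{\left(-38 \right)} + \left(\left(\left(-15\right) 2 - 145\right) + 294\right)\right) 1002 = \left(\left(-16 - -38\right) + \left(\left(\left(-15\right) 2 - 145\right) + 294\right)\right) 1002 = \left(\left(-16 + 38\right) + \left(\left(-30 - 145\right) + 294\right)\right) 1002 = \left(22 + \left(-175 + 294\right)\right) 1002 = \left(22 + 119\right) 1002 = 141 \cdot 1002 = 141282$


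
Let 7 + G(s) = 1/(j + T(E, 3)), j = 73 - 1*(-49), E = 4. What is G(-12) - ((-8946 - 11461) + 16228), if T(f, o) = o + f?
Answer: 538189/129 ≈ 4172.0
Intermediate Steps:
T(f, o) = f + o
j = 122 (j = 73 + 49 = 122)
G(s) = -902/129 (G(s) = -7 + 1/(122 + (4 + 3)) = -7 + 1/(122 + 7) = -7 + 1/129 = -902/129)
G(-12) - ((-8946 - 11461) + 16228) = -902/129 - ((-8946 - 11461) + 16228) = -902/129 - (-20407 + 16228) = -902/129 - 1*(-4179) = -902/129 + 4179 = 538189/129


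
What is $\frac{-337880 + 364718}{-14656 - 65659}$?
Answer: $- \frac{26838}{80315} \approx -0.33416$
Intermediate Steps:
$\frac{-337880 + 364718}{-14656 - 65659} = \frac{26838}{-80315} = 26838 \left(- \frac{1}{80315}\right) = - \frac{26838}{80315}$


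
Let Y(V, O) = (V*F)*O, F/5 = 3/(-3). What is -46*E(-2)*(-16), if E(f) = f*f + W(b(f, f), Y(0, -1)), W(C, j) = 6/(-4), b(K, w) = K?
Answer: 1840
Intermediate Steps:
F = -5 (F = 5*(3/(-3)) = 5*(3*(-1/3)) = 5*(-1) = -5)
Y(V, O) = -5*O*V (Y(V, O) = (V*(-5))*O = (-5*V)*O = -5*O*V)
W(C, j) = -3/2 (W(C, j) = 6*(-1/4) = -3/2)
E(f) = -3/2 + f**2 (E(f) = f*f - 3/2 = f**2 - 3/2 = -3/2 + f**2)
-46*E(-2)*(-16) = -46*(-3/2 + (-2)**2)*(-16) = -46*(-3/2 + 4)*(-16) = -46*5/2*(-16) = -115*(-16) = 1840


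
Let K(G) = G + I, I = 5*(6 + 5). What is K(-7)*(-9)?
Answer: -432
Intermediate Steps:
I = 55 (I = 5*11 = 55)
K(G) = 55 + G (K(G) = G + 55 = 55 + G)
K(-7)*(-9) = (55 - 7)*(-9) = 48*(-9) = -432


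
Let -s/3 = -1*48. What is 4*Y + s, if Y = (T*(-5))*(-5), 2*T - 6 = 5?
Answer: 694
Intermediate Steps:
T = 11/2 (T = 3 + (½)*5 = 3 + 5/2 = 11/2 ≈ 5.5000)
Y = 275/2 (Y = ((11/2)*(-5))*(-5) = -55/2*(-5) = 275/2 ≈ 137.50)
s = 144 (s = -(-3)*48 = -3*(-48) = 144)
4*Y + s = 4*(275/2) + 144 = 550 + 144 = 694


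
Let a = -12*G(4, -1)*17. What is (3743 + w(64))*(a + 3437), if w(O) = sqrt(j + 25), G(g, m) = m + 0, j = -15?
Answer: 13628263 + 3641*sqrt(10) ≈ 1.3640e+7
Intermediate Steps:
G(g, m) = m
a = 204 (a = -12*(-1)*17 = 12*17 = 204)
w(O) = sqrt(10) (w(O) = sqrt(-15 + 25) = sqrt(10))
(3743 + w(64))*(a + 3437) = (3743 + sqrt(10))*(204 + 3437) = (3743 + sqrt(10))*3641 = 13628263 + 3641*sqrt(10)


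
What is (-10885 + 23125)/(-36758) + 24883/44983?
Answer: 182028697/826742557 ≈ 0.22018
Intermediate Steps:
(-10885 + 23125)/(-36758) + 24883/44983 = 12240*(-1/36758) + 24883*(1/44983) = -6120/18379 + 24883/44983 = 182028697/826742557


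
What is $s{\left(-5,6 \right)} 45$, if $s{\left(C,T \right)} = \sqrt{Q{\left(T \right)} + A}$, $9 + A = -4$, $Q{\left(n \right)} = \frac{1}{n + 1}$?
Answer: $\frac{135 i \sqrt{70}}{7} \approx 161.36 i$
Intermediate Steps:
$Q{\left(n \right)} = \frac{1}{1 + n}$
$A = -13$ ($A = -9 - 4 = -13$)
$s{\left(C,T \right)} = \sqrt{-13 + \frac{1}{1 + T}}$ ($s{\left(C,T \right)} = \sqrt{\frac{1}{1 + T} - 13} = \sqrt{-13 + \frac{1}{1 + T}}$)
$s{\left(-5,6 \right)} 45 = \sqrt{\frac{-12 - 78}{1 + 6}} \cdot 45 = \sqrt{\frac{-12 - 78}{7}} \cdot 45 = \sqrt{\frac{1}{7} \left(-90\right)} 45 = \sqrt{- \frac{90}{7}} \cdot 45 = \frac{3 i \sqrt{70}}{7} \cdot 45 = \frac{135 i \sqrt{70}}{7}$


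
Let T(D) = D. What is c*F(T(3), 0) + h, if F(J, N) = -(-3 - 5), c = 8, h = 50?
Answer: 114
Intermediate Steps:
F(J, N) = 8 (F(J, N) = -1*(-8) = 8)
c*F(T(3), 0) + h = 8*8 + 50 = 64 + 50 = 114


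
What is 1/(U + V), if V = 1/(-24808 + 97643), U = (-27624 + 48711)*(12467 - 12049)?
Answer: 72835/641994347611 ≈ 1.1345e-7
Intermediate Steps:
U = 8814366 (U = 21087*418 = 8814366)
V = 1/72835 ≈ 1.3730e-5
1/(U + V) = 1/(8814366 + 1/72835) = 1/(641994347611/72835) = 72835/641994347611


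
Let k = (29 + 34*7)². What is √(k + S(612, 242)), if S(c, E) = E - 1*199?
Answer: 2*√17833 ≈ 267.08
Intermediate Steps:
S(c, E) = -199 + E (S(c, E) = E - 199 = -199 + E)
k = 71289 (k = (29 + 238)² = 267² = 71289)
√(k + S(612, 242)) = √(71289 + (-199 + 242)) = √(71289 + 43) = √71332 = 2*√17833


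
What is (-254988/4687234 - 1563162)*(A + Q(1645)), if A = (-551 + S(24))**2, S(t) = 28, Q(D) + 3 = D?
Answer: -1008076070714320608/2343617 ≈ -4.3014e+11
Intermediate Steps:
Q(D) = -3 + D
A = 273529 (A = (-551 + 28)**2 = (-523)**2 = 273529)
(-254988/4687234 - 1563162)*(A + Q(1645)) = (-254988/4687234 - 1563162)*(273529 + (-3 + 1645)) = (-254988*1/4687234 - 1563162)*(273529 + 1642) = (-127494/2343617 - 1563162)*275171 = -3663453164448/2343617*275171 = -1008076070714320608/2343617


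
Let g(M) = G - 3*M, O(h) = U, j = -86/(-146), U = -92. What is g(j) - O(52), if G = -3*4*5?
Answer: 2207/73 ≈ 30.233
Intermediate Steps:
G = -60 (G = -12*5 = -60)
j = 43/73 (j = -86*(-1/146) = 43/73 ≈ 0.58904)
O(h) = -92
g(M) = -60 - 3*M
g(j) - O(52) = (-60 - 3*43/73) - 1*(-92) = (-60 - 129/73) + 92 = -4509/73 + 92 = 2207/73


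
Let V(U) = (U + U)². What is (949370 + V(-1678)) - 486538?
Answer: 11725568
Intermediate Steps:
V(U) = 4*U² (V(U) = (2*U)² = 4*U²)
(949370 + V(-1678)) - 486538 = (949370 + 4*(-1678)²) - 486538 = (949370 + 4*2815684) - 486538 = (949370 + 11262736) - 486538 = 12212106 - 486538 = 11725568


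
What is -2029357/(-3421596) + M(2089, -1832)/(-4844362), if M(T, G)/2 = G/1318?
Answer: 3239297842841539/5461610656957284 ≈ 0.59310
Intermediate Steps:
M(T, G) = G/659 (M(T, G) = 2*(G/1318) = G/659)
-2029357/(-3421596) + M(2089, -1832)/(-4844362) = -2029357/(-3421596) + ((1/659)*(-1832))/(-4844362) = -2029357*(-1/3421596) - 1832/659*(-1/4844362) = 2029357/3421596 + 916/1596217279 = 3239297842841539/5461610656957284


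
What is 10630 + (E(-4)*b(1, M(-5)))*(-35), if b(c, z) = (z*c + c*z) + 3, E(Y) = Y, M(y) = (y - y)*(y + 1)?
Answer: 11050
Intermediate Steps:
M(y) = 0 (M(y) = 0*(1 + y) = 0)
b(c, z) = 3 + 2*c*z (b(c, z) = (c*z + c*z) + 3 = 2*c*z + 3 = 3 + 2*c*z)
10630 + (E(-4)*b(1, M(-5)))*(-35) = 10630 - 4*(3 + 2*1*0)*(-35) = 10630 - 4*(3 + 0)*(-35) = 10630 - 4*3*(-35) = 10630 - 12*(-35) = 10630 + 420 = 11050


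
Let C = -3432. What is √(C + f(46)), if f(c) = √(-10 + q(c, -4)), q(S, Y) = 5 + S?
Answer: √(-3432 + √41) ≈ 58.529*I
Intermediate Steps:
f(c) = √(-5 + c) (f(c) = √(-10 + (5 + c)) = √(-5 + c))
√(C + f(46)) = √(-3432 + √(-5 + 46)) = √(-3432 + √41)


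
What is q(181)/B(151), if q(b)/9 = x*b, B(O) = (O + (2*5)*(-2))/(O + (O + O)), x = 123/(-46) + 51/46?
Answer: -26565732/3013 ≈ -8817.0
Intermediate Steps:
x = -36/23 (x = 123*(-1/46) + 51*(1/46) = -123/46 + 51/46 = -36/23 ≈ -1.5652)
B(O) = (-20 + O)/(3*O) (B(O) = (O + 10*(-2))/(O + 2*O) = (O - 20)/((3*O)) = (-20 + O)*(1/(3*O)) = (-20 + O)/(3*O))
q(b) = -324*b/23 (q(b) = 9*(-36*b/23) = -324*b/23)
q(181)/B(151) = (-324/23*181)/(((1/3)*(-20 + 151)/151)) = -58644/(23*((1/3)*(1/151)*131)) = -58644/(23*131/453) = -58644/23*453/131 = -26565732/3013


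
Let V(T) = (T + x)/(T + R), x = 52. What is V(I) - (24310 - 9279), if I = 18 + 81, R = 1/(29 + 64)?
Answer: -138391405/9208 ≈ -15029.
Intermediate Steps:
R = 1/93 ≈ 0.010753
I = 99
V(T) = (52 + T)/(1/93 + T) (V(T) = (T + 52)/(T + 1/93) = (52 + T)/(1/93 + T))
V(I) - (24310 - 9279) = 93*(52 + 99)/(1 + 93*99) - (24310 - 9279) = 93*151/(1 + 9207) - 1*15031 = 93*151/9208 - 15031 = 93*(1/9208)*151 - 15031 = 14043/9208 - 15031 = -138391405/9208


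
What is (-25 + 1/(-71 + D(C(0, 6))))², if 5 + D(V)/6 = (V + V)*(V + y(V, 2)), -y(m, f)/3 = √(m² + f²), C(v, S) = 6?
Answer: 1928729768163876/3085921109041 + 37944552384*√10/3085921109041 ≈ 625.05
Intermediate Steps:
y(m, f) = -3*√(f² + m²) (y(m, f) = -3*√(m² + f²) = -3*√(f² + m²))
D(V) = -30 + 12*V*(V - 3*√(4 + V²)) (D(V) = -30 + 6*((V + V)*(V - 3*√(2² + V²))) = -30 + 6*((2*V)*(V - 3*√(4 + V²))) = -30 + 6*(2*V*(V - 3*√(4 + V²))) = -30 + 12*V*(V - 3*√(4 + V²)))
(-25 + 1/(-71 + D(C(0, 6))))² = (-25 + 1/(-71 + (-30 + 12*6² - 36*6*√(4 + 6²))))² = (-25 + 1/(-71 + (-30 + 12*36 - 36*6*√(4 + 36))))² = (-25 + 1/(-71 + (-30 + 432 - 36*6*√40)))² = (-25 + 1/(-71 + (-30 + 432 - 36*6*2*√10)))² = (-25 + 1/(-71 + (-30 + 432 - 432*√10)))² = (-25 + 1/(-71 + (402 - 432*√10)))² = (-25 + 1/(331 - 432*√10))²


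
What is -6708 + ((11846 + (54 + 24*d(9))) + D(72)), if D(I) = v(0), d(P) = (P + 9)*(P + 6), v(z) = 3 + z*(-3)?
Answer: 11675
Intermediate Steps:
v(z) = 3 - 3*z
d(P) = (6 + P)*(9 + P) (d(P) = (9 + P)*(6 + P) = (6 + P)*(9 + P))
D(I) = 3 (D(I) = 3 - 3*0 = 3 + 0 = 3)
-6708 + ((11846 + (54 + 24*d(9))) + D(72)) = -6708 + ((11846 + (54 + 24*(54 + 9² + 15*9))) + 3) = -6708 + ((11846 + (54 + 24*(54 + 81 + 135))) + 3) = -6708 + ((11846 + (54 + 24*270)) + 3) = -6708 + ((11846 + (54 + 6480)) + 3) = -6708 + ((11846 + 6534) + 3) = -6708 + (18380 + 3) = -6708 + 18383 = 11675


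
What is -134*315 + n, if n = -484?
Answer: -42694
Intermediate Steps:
-134*315 + n = -134*315 - 484 = -42210 - 484 = -42694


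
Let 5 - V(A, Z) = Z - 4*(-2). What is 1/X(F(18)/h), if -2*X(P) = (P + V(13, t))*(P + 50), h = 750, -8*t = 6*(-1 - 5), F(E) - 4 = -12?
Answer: 281250/52798109 ≈ 0.0053269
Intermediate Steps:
F(E) = -8 (F(E) = 4 - 12 = -8)
t = 9/2 (t = -3*(-1 - 5)/4 = -3*(-6)/4 = -⅛*(-36) = 9/2 ≈ 4.5000)
V(A, Z) = -3 - Z (V(A, Z) = 5 - (Z - 4*(-2)) = 5 - (Z + 8) = 5 - (8 + Z) = 5 + (-8 - Z) = -3 - Z)
X(P) = -(50 + P)*(-15/2 + P)/2 (X(P) = -(P + (-3 - 1*9/2))*(P + 50)/2 = -(P + (-3 - 9/2))*(50 + P)/2 = -(P - 15/2)*(50 + P)/2 = -(-15/2 + P)*(50 + P)/2 = -(50 + P)*(-15/2 + P)/2)
1/X(F(18)/h) = 1/(375/2 - (-170)/750 - (-8/750)²/2) = 1/(375/2 - (-170)/750 - (-8*1/750)²/2) = 1/(375/2 - 85/4*(-4/375) - (-4/375)²/2) = 1/(375/2 + 17/75 - ½*16/140625) = 1/(375/2 + 17/75 - 8/140625) = 1/(52798109/281250) = 281250/52798109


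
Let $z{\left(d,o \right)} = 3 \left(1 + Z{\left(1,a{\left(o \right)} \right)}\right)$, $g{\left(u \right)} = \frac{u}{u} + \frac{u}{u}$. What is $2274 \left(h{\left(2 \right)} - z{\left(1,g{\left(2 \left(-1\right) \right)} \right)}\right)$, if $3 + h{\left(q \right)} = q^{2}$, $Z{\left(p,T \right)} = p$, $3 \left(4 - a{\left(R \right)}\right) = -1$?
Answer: $-11370$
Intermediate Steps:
$a{\left(R \right)} = \frac{13}{3}$ ($a{\left(R \right)} = 4 - - \frac{1}{3} = 4 + \frac{1}{3} = \frac{13}{3}$)
$g{\left(u \right)} = 2$ ($g{\left(u \right)} = 1 + 1 = 2$)
$z{\left(d,o \right)} = 6$ ($z{\left(d,o \right)} = 3 \left(1 + 1\right) = 3 \cdot 2 = 6$)
$h{\left(q \right)} = -3 + q^{2}$
$2274 \left(h{\left(2 \right)} - z{\left(1,g{\left(2 \left(-1\right) \right)} \right)}\right) = 2274 \left(\left(-3 + 2^{2}\right) - 6\right) = 2274 \left(\left(-3 + 4\right) - 6\right) = 2274 \left(1 - 6\right) = 2274 \left(-5\right) = -11370$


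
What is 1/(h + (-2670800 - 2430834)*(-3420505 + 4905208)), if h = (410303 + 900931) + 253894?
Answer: -1/7574409739574 ≈ -1.3202e-13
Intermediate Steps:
h = 1565128 (h = 1311234 + 253894 = 1565128)
1/(h + (-2670800 - 2430834)*(-3420505 + 4905208)) = 1/(1565128 + (-2670800 - 2430834)*(-3420505 + 4905208)) = 1/(1565128 - 5101634*1484703) = 1/(1565128 - 7574411304702) = 1/(-7574409739574) = -1/7574409739574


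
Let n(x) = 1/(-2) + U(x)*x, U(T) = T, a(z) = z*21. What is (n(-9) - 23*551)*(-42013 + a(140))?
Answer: 984053505/2 ≈ 4.9203e+8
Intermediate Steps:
a(z) = 21*z
n(x) = -1/2 + x**2 (n(x) = 1/(-2) + x*x = -1/2 + x**2)
(n(-9) - 23*551)*(-42013 + a(140)) = ((-1/2 + (-9)**2) - 23*551)*(-42013 + 21*140) = ((-1/2 + 81) - 12673)*(-42013 + 2940) = (161/2 - 12673)*(-39073) = -25185/2*(-39073) = 984053505/2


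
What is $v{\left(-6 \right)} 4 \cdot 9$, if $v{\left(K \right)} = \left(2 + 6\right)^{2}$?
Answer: $2304$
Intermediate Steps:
$v{\left(K \right)} = 64$ ($v{\left(K \right)} = 8^{2} = 64$)
$v{\left(-6 \right)} 4 \cdot 9 = 64 \cdot 4 \cdot 9 = 256 \cdot 9 = 2304$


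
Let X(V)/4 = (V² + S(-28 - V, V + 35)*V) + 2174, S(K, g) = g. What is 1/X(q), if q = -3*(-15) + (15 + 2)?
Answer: 1/48128 ≈ 2.0778e-5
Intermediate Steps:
q = 62 (q = 45 + 17 = 62)
X(V) = 8696 + 4*V² + 4*V*(35 + V) (X(V) = 4*((V² + (V + 35)*V) + 2174) = 4*((V² + (35 + V)*V) + 2174) = 4*((V² + V*(35 + V)) + 2174) = 4*(2174 + V² + V*(35 + V)) = 8696 + 4*V² + 4*V*(35 + V))
1/X(q) = 1/(8696 + 8*62² + 140*62) = 1/(8696 + 8*3844 + 8680) = 1/(8696 + 30752 + 8680) = 1/48128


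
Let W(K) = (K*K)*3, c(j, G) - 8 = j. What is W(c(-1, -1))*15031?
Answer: 2209557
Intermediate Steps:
c(j, G) = 8 + j
W(K) = 3*K² (W(K) = K²*3 = 3*K²)
W(c(-1, -1))*15031 = (3*(8 - 1)²)*15031 = (3*7²)*15031 = (3*49)*15031 = 147*15031 = 2209557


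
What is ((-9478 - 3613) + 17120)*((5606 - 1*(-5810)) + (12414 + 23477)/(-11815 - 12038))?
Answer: 365658552251/7951 ≈ 4.5989e+7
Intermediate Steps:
((-9478 - 3613) + 17120)*((5606 - 1*(-5810)) + (12414 + 23477)/(-11815 - 12038)) = (-13091 + 17120)*((5606 + 5810) + 35891/(-23853)) = 4029*(11416 + 35891*(-1/23853)) = 4029*(11416 - 35891/23853) = 4029*(272269957/23853) = 365658552251/7951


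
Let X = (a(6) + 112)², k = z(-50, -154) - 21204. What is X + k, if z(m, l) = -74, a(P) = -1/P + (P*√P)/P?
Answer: -315551/36 + 671*√6/3 ≈ -8217.4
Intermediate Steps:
a(P) = √P - 1/P (a(P) = -1/P + P^(3/2)/P = -1/P + √P = √P - 1/P)
k = -21278 (k = -74 - 21204 = -21278)
X = (671/6 + √6)² (X = ((-1 + 6^(3/2))/6 + 112)² = ((-1 + 6*√6)/6 + 112)² = ((-⅙ + √6) + 112)² = (671/6 + √6)² ≈ 13061.)
X + k = (450457/36 + 671*√6/3) - 21278 = -315551/36 + 671*√6/3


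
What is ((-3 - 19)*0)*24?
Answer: 0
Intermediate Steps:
((-3 - 19)*0)*24 = -22*0*24 = 0*24 = 0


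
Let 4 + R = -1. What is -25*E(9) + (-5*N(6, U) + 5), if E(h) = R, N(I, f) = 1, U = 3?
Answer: 125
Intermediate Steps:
R = -5 (R = -4 - 1 = -5)
E(h) = -5
-25*E(9) + (-5*N(6, U) + 5) = -25*(-5) + (-5*1 + 5) = 125 + (-5 + 5) = 125 + 0 = 125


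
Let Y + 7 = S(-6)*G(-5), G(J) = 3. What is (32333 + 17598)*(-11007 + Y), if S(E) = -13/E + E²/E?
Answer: -1101028481/2 ≈ -5.5051e+8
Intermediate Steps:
S(E) = E - 13/E (S(E) = -13/E + E = E - 13/E)
Y = -37/2 (Y = -7 + (-6 - 13/(-6))*3 = -7 + (-6 - 13*(-⅙))*3 = -7 + (-6 + 13/6)*3 = -7 - 23/6*3 = -7 - 23/2 = -37/2 ≈ -18.500)
(32333 + 17598)*(-11007 + Y) = (32333 + 17598)*(-11007 - 37/2) = 49931*(-22051/2) = -1101028481/2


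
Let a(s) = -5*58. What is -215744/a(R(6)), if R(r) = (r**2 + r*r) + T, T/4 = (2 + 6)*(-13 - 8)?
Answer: 107872/145 ≈ 743.95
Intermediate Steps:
T = -672 (T = 4*((2 + 6)*(-13 - 8)) = 4*(8*(-21)) = 4*(-168) = -672)
R(r) = -672 + 2*r**2 (R(r) = (r**2 + r*r) - 672 = (r**2 + r**2) - 672 = 2*r**2 - 672 = -672 + 2*r**2)
a(s) = -290
-215744/a(R(6)) = -215744/(-290) = -215744*(-1/290) = 107872/145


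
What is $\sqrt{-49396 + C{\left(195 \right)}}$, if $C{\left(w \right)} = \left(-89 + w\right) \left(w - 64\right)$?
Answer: $i \sqrt{35510} \approx 188.44 i$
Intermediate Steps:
$C{\left(w \right)} = \left(-89 + w\right) \left(-64 + w\right)$
$\sqrt{-49396 + C{\left(195 \right)}} = \sqrt{-49396 + \left(5696 + 195^{2} - 29835\right)} = \sqrt{-49396 + \left(5696 + 38025 - 29835\right)} = \sqrt{-49396 + 13886} = \sqrt{-35510} = i \sqrt{35510}$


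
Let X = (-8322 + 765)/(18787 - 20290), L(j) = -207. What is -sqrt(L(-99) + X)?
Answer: -2*I*sqrt(12673797)/501 ≈ -14.212*I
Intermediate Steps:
X = 2519/501 (X = -7557/(-1503) = -7557*(-1/1503) = 2519/501 ≈ 5.0279)
-sqrt(L(-99) + X) = -sqrt(-207 + 2519/501) = -sqrt(-101188/501) = -2*I*sqrt(12673797)/501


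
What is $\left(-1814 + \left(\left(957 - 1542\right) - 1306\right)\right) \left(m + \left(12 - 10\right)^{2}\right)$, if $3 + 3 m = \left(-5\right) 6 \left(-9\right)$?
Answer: $-344565$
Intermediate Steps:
$m = 89$ ($m = -1 + \frac{\left(-5\right) 6 \left(-9\right)}{3} = -1 + \frac{\left(-30\right) \left(-9\right)}{3} = -1 + \frac{1}{3} \cdot 270 = -1 + 90 = 89$)
$\left(-1814 + \left(\left(957 - 1542\right) - 1306\right)\right) \left(m + \left(12 - 10\right)^{2}\right) = \left(-1814 + \left(\left(957 - 1542\right) - 1306\right)\right) \left(89 + \left(12 - 10\right)^{2}\right) = \left(-1814 - 1891\right) \left(89 + 2^{2}\right) = \left(-1814 - 1891\right) \left(89 + 4\right) = \left(-3705\right) 93 = -344565$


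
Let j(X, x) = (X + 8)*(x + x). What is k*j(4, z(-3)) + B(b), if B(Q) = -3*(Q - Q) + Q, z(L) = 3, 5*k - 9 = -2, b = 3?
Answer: 519/5 ≈ 103.80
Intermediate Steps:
k = 7/5 (k = 9/5 + (⅕)*(-2) = 9/5 - ⅖ = 7/5 ≈ 1.4000)
B(Q) = Q (B(Q) = -3*0 + Q = 0 + Q = Q)
j(X, x) = 2*x*(8 + X) (j(X, x) = (8 + X)*(2*x) = 2*x*(8 + X))
k*j(4, z(-3)) + B(b) = 7*(2*3*(8 + 4))/5 + 3 = 7*(2*3*12)/5 + 3 = (7/5)*72 + 3 = 504/5 + 3 = 519/5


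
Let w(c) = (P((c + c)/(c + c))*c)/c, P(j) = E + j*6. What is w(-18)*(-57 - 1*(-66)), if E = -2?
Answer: 36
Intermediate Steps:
P(j) = -2 + 6*j (P(j) = -2 + j*6 = -2 + 6*j)
w(c) = 4 (w(c) = ((-2 + 6*((c + c)/(c + c)))*c)/c = ((-2 + 6*((2*c)/((2*c))))*c)/c = ((-2 + 6*((2*c)*(1/(2*c))))*c)/c = ((-2 + 6*1)*c)/c = ((-2 + 6)*c)/c = (4*c)/c = 4)
w(-18)*(-57 - 1*(-66)) = 4*(-57 - 1*(-66)) = 4*(-57 + 66) = 4*9 = 36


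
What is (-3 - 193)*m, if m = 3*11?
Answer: -6468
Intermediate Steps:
m = 33
(-3 - 193)*m = (-3 - 193)*33 = -196*33 = -6468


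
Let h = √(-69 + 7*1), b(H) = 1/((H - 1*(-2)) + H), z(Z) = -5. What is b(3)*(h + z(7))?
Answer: -5/8 + I*√62/8 ≈ -0.625 + 0.98425*I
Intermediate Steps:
b(H) = 1/(2 + 2*H) (b(H) = 1/((H + 2) + H) = 1/((2 + H) + H) = 1/(2 + 2*H))
h = I*√62 (h = √(-69 + 7) = √(-62) = I*√62 ≈ 7.874*I)
b(3)*(h + z(7)) = (1/(2*(1 + 3)))*(I*√62 - 5) = ((½)/4)*(-5 + I*√62) = ((½)*(¼))*(-5 + I*√62) = (-5 + I*√62)/8 = -5/8 + I*√62/8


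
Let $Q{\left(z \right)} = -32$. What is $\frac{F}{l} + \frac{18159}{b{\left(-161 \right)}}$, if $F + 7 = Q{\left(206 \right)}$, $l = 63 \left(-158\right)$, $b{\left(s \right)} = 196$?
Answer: $\frac{4303865}{46452} \approx 92.652$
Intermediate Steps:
$l = -9954$
$F = -39$ ($F = -7 - 32 = -39$)
$\frac{F}{l} + \frac{18159}{b{\left(-161 \right)}} = - \frac{39}{-9954} + \frac{18159}{196} = \left(-39\right) \left(- \frac{1}{9954}\right) + 18159 \cdot \frac{1}{196} = \frac{13}{3318} + \frac{18159}{196} = \frac{4303865}{46452}$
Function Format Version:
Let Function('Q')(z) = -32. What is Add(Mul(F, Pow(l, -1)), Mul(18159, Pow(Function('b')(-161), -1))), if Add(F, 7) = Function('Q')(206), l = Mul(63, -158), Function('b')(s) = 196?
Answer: Rational(4303865, 46452) ≈ 92.652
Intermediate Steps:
l = -9954
F = -39 (F = Add(-7, -32) = -39)
Add(Mul(F, Pow(l, -1)), Mul(18159, Pow(Function('b')(-161), -1))) = Add(Mul(-39, Pow(-9954, -1)), Mul(18159, Pow(196, -1))) = Add(Mul(-39, Rational(-1, 9954)), Mul(18159, Rational(1, 196))) = Add(Rational(13, 3318), Rational(18159, 196)) = Rational(4303865, 46452)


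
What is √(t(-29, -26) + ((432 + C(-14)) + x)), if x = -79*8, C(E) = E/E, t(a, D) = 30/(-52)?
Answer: I*√134914/26 ≈ 14.127*I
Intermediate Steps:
t(a, D) = -15/26 (t(a, D) = 30*(-1/52) = -15/26)
C(E) = 1
x = -632
√(t(-29, -26) + ((432 + C(-14)) + x)) = √(-15/26 + ((432 + 1) - 632)) = √(-15/26 + (433 - 632)) = √(-15/26 - 199) = √(-5189/26) = I*√134914/26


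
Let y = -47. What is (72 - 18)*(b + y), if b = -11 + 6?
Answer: -2808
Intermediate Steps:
b = -5
(72 - 18)*(b + y) = (72 - 18)*(-5 - 47) = 54*(-52) = -2808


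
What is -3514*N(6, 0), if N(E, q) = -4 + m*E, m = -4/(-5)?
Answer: -14056/5 ≈ -2811.2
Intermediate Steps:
m = ⅘ (m = -4*(-⅕) = ⅘ ≈ 0.80000)
N(E, q) = -4 + 4*E/5
-3514*N(6, 0) = -3514*(-4 + (⅘)*6) = -3514*(-4 + 24/5) = -3514*⅘ = -14056/5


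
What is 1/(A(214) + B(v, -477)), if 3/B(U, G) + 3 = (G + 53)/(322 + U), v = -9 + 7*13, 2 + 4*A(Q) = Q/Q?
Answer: -1636/1621 ≈ -1.0093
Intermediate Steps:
A(Q) = -¼ (A(Q) = -½ + (Q/Q)/4 = -½ + (¼)*1 = -½ + ¼ = -¼)
v = 82 (v = -9 + 91 = 82)
B(U, G) = 3/(-3 + (53 + G)/(322 + U)) (B(U, G) = 3/(-3 + (G + 53)/(322 + U)) = 3/(-3 + (53 + G)/(322 + U)))
1/(A(214) + B(v, -477)) = 1/(-¼ + 3*(322 + 82)/(-913 - 477 - 3*82)) = 1/(-¼ + 3*404/(-913 - 477 - 246)) = 1/(-¼ + 3*404/(-1636)) = 1/(-¼ + 3*(-1/1636)*404) = 1/(-¼ - 303/409) = 1/(-1621/1636) = -1636/1621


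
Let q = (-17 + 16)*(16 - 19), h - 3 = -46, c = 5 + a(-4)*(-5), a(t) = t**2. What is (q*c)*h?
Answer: 9675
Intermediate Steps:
c = -75 (c = 5 + (-4)**2*(-5) = 5 + 16*(-5) = 5 - 80 = -75)
h = -43 (h = 3 - 46 = -43)
q = 3 (q = -1*(-3) = 3)
(q*c)*h = (3*(-75))*(-43) = -225*(-43) = 9675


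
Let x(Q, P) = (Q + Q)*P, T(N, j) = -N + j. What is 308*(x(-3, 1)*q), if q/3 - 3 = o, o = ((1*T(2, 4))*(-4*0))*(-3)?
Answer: -16632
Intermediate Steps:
T(N, j) = j - N
x(Q, P) = 2*P*Q (x(Q, P) = (2*Q)*P = 2*P*Q)
o = 0 (o = ((1*(4 - 1*2))*(-4*0))*(-3) = ((1*(4 - 2))*0)*(-3) = ((1*2)*0)*(-3) = (2*0)*(-3) = 0*(-3) = 0)
q = 9 (q = 9 + 3*0 = 9 + 0 = 9)
308*(x(-3, 1)*q) = 308*((2*1*(-3))*9) = 308*(-6*9) = 308*(-54) = -16632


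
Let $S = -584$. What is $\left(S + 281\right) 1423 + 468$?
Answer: $-430701$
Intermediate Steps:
$\left(S + 281\right) 1423 + 468 = \left(-584 + 281\right) 1423 + 468 = \left(-303\right) 1423 + 468 = -431169 + 468 = -430701$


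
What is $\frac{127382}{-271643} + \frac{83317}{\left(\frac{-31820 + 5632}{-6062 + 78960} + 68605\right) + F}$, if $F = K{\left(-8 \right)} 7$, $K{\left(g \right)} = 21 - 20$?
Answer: $\frac{506371078807011}{679331793995242} \approx 0.7454$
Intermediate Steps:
$K{\left(g \right)} = 1$ ($K{\left(g \right)} = 21 - 20 = 1$)
$F = 7$ ($F = 1 \cdot 7 = 7$)
$\frac{127382}{-271643} + \frac{83317}{\left(\frac{-31820 + 5632}{-6062 + 78960} + 68605\right) + F} = \frac{127382}{-271643} + \frac{83317}{\left(\frac{-31820 + 5632}{-6062 + 78960} + 68605\right) + 7} = 127382 \left(- \frac{1}{271643}\right) + \frac{83317}{\left(- \frac{26188}{72898} + 68605\right) + 7} = - \frac{127382}{271643} + \frac{83317}{\left(\left(-26188\right) \frac{1}{72898} + 68605\right) + 7} = - \frac{127382}{271643} + \frac{83317}{\left(- \frac{13094}{36449} + 68605\right) + 7} = - \frac{127382}{271643} + \frac{83317}{\frac{2500570551}{36449} + 7} = - \frac{127382}{271643} + \frac{83317}{\frac{2500825694}{36449}} = - \frac{127382}{271643} + 83317 \cdot \frac{36449}{2500825694} = - \frac{127382}{271643} + \frac{3036821333}{2500825694} = \frac{506371078807011}{679331793995242}$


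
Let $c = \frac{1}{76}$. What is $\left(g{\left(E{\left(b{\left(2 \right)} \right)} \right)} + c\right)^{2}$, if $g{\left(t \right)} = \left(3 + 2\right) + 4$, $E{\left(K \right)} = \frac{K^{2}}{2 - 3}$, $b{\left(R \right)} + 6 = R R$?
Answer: $\frac{469225}{5776} \approx 81.237$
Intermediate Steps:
$b{\left(R \right)} = -6 + R^{2}$ ($b{\left(R \right)} = -6 + R R = -6 + R^{2}$)
$E{\left(K \right)} = - K^{2}$ ($E{\left(K \right)} = \frac{K^{2}}{-1} = - K^{2}$)
$g{\left(t \right)} = 9$ ($g{\left(t \right)} = 5 + 4 = 9$)
$c = \frac{1}{76} \approx 0.013158$
$\left(g{\left(E{\left(b{\left(2 \right)} \right)} \right)} + c\right)^{2} = \left(9 + \frac{1}{76}\right)^{2} = \left(\frac{685}{76}\right)^{2} = \frac{469225}{5776}$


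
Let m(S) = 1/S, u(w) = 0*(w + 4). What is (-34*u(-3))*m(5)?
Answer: 0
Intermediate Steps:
u(w) = 0 (u(w) = 0*(4 + w) = 0)
m(S) = 1/S
(-34*u(-3))*m(5) = -34*0/5 = 0*(⅕) = 0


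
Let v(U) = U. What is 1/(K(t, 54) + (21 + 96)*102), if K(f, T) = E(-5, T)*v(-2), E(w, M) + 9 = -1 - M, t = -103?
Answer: 1/12062 ≈ 8.2905e-5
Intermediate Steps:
E(w, M) = -10 - M (E(w, M) = -9 + (-1 - M) = -10 - M)
K(f, T) = 20 + 2*T (K(f, T) = (-10 - T)*(-2) = 20 + 2*T)
1/(K(t, 54) + (21 + 96)*102) = 1/((20 + 2*54) + (21 + 96)*102) = 1/((20 + 108) + 117*102) = 1/(128 + 11934) = 1/12062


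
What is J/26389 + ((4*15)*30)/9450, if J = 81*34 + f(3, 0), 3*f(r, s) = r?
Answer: 163411/554169 ≈ 0.29488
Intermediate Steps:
f(r, s) = r/3
J = 2755 (J = 81*34 + (1/3)*3 = 2754 + 1 = 2755)
J/26389 + ((4*15)*30)/9450 = 2755/26389 + ((4*15)*30)/9450 = 2755*(1/26389) + (60*30)*(1/9450) = 2755/26389 + 1800*(1/9450) = 2755/26389 + 4/21 = 163411/554169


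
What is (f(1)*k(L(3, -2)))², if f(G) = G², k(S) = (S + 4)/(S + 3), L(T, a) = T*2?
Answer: 100/81 ≈ 1.2346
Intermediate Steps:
L(T, a) = 2*T
k(S) = (4 + S)/(3 + S)
(f(1)*k(L(3, -2)))² = (1²*((4 + 2*3)/(3 + 2*3)))² = (1*((4 + 6)/(3 + 6)))² = (1*(10/9))² = (10/9)² = 100/81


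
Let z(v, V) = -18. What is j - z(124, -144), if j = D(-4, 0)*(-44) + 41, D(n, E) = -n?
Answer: -117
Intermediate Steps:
j = -135 (j = -1*(-4)*(-44) + 41 = 4*(-44) + 41 = -176 + 41 = -135)
j - z(124, -144) = -135 - 1*(-18) = -135 + 18 = -117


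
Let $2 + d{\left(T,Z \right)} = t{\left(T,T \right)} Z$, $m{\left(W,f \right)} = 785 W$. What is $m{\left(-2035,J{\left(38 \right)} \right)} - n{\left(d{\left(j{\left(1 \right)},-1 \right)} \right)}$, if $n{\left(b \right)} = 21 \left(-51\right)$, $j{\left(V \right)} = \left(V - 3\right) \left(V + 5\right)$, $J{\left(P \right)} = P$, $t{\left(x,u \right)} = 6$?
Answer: $-1596404$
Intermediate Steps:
$j{\left(V \right)} = \left(-3 + V\right) \left(5 + V\right)$
$d{\left(T,Z \right)} = -2 + 6 Z$
$n{\left(b \right)} = -1071$
$m{\left(-2035,J{\left(38 \right)} \right)} - n{\left(d{\left(j{\left(1 \right)},-1 \right)} \right)} = 785 \left(-2035\right) - -1071 = -1597475 + 1071 = -1596404$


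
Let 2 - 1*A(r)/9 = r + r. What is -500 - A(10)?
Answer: -338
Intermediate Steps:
A(r) = 18 - 18*r (A(r) = 18 - 9*(r + r) = 18 - 18*r)
-500 - A(10) = -500 - (18 - 18*10) = -500 - (18 - 180) = -500 - 1*(-162) = -500 + 162 = -338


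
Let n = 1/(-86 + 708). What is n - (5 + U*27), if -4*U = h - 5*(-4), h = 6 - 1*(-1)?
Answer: 220501/1244 ≈ 177.25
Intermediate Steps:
h = 7 (h = 6 + 1 = 7)
n = 1/622 ≈ 0.0016077
U = -27/4 (U = -(7 - 5*(-4))/4 = -(7 + 20)/4 = -¼*27 = -27/4 ≈ -6.7500)
n - (5 + U*27) = 1/622 - (5 - 27/4*27) = 1/622 - (5 - 729/4) = 1/622 - 1*(-709/4) = 1/622 + 709/4 = 220501/1244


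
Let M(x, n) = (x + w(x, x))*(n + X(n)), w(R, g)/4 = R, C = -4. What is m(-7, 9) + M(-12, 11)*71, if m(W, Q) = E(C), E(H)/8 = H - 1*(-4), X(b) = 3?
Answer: -59640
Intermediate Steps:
E(H) = 32 + 8*H (E(H) = 8*(H - 1*(-4)) = 8*(H + 4) = 8*(4 + H) = 32 + 8*H)
m(W, Q) = 0 (m(W, Q) = 32 + 8*(-4) = 32 - 32 = 0)
w(R, g) = 4*R
M(x, n) = 5*x*(3 + n) (M(x, n) = (x + 4*x)*(n + 3) = (5*x)*(3 + n) = 5*x*(3 + n))
m(-7, 9) + M(-12, 11)*71 = 0 + (5*(-12)*(3 + 11))*71 = 0 + (5*(-12)*14)*71 = 0 - 840*71 = 0 - 59640 = -59640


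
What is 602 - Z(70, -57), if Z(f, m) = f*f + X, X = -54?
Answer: -4244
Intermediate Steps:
Z(f, m) = -54 + f² (Z(f, m) = f*f - 54 = f² - 54 = -54 + f²)
602 - Z(70, -57) = 602 - (-54 + 70²) = 602 - (-54 + 4900) = 602 - 1*4846 = 602 - 4846 = -4244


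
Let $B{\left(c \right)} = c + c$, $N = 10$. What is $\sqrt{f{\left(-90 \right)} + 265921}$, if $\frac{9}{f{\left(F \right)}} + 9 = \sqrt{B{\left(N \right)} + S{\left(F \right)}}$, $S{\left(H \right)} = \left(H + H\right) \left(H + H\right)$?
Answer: $\frac{\sqrt{-2393280 + 531842 \sqrt{8105}}}{\sqrt{-9 + 2 \sqrt{8105}}} \approx 515.68$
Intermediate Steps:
$B{\left(c \right)} = 2 c$
$S{\left(H \right)} = 4 H^{2}$ ($S{\left(H \right)} = 2 H 2 H = 4 H^{2}$)
$f{\left(F \right)} = \frac{9}{-9 + \sqrt{20 + 4 F^{2}}}$ ($f{\left(F \right)} = \frac{9}{-9 + \sqrt{2 \cdot 10 + 4 F^{2}}} = \frac{9}{-9 + \sqrt{20 + 4 F^{2}}}$)
$\sqrt{f{\left(-90 \right)} + 265921} = \sqrt{\frac{9}{-9 + 2 \sqrt{5 + \left(-90\right)^{2}}} + 265921} = \sqrt{\frac{9}{-9 + 2 \sqrt{5 + 8100}} + 265921} = \sqrt{\frac{9}{-9 + 2 \sqrt{8105}} + 265921} = \sqrt{265921 + \frac{9}{-9 + 2 \sqrt{8105}}}$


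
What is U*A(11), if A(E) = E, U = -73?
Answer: -803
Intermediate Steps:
U*A(11) = -73*11 = -803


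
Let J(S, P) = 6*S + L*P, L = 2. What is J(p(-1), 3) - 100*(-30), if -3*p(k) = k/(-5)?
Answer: 15028/5 ≈ 3005.6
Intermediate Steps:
p(k) = k/15 (p(k) = -k/(3*(-5)) = -k*(-1)/(3*5) = -(-1)*k/15 = k/15)
J(S, P) = 2*P + 6*S (J(S, P) = 6*S + 2*P = 2*P + 6*S)
J(p(-1), 3) - 100*(-30) = (2*3 + 6*((1/15)*(-1))) - 100*(-30) = (6 + 6*(-1/15)) + 3000 = (6 - ⅖) + 3000 = 28/5 + 3000 = 15028/5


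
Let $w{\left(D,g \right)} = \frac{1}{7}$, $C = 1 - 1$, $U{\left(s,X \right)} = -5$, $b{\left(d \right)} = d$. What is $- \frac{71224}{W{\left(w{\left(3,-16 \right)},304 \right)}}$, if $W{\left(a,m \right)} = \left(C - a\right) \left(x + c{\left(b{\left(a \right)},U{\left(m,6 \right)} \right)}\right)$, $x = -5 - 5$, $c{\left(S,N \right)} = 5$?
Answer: $- \frac{498568}{5} \approx -99714.0$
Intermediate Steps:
$C = 0$
$x = -10$ ($x = -5 - 5 = -10$)
$w{\left(D,g \right)} = \frac{1}{7}$
$W{\left(a,m \right)} = 5 a$ ($W{\left(a,m \right)} = \left(0 - a\right) \left(-10 + 5\right) = - a \left(-5\right) = 5 a$)
$- \frac{71224}{W{\left(w{\left(3,-16 \right)},304 \right)}} = - \frac{71224}{5 \cdot \frac{1}{7}} = - \frac{71224}{\frac{5}{7}} = \left(-71224\right) \frac{7}{5} = - \frac{498568}{5}$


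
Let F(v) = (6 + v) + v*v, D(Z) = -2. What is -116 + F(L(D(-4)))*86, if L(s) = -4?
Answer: 1432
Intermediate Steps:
F(v) = 6 + v + v**2 (F(v) = (6 + v) + v**2 = 6 + v + v**2)
-116 + F(L(D(-4)))*86 = -116 + (6 - 4 + (-4)**2)*86 = -116 + (6 - 4 + 16)*86 = -116 + 18*86 = -116 + 1548 = 1432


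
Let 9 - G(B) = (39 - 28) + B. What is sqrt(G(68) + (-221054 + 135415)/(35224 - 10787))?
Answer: 3*I*sqrt(4877160897)/24437 ≈ 8.5735*I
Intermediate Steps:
G(B) = -2 - B (G(B) = 9 - ((39 - 28) + B) = 9 - (11 + B) = 9 + (-11 - B) = -2 - B)
sqrt(G(68) + (-221054 + 135415)/(35224 - 10787)) = sqrt((-2 - 1*68) + (-221054 + 135415)/(35224 - 10787)) = sqrt((-2 - 68) - 85639/24437) = sqrt(-70 - 85639*1/24437) = sqrt(-70 - 85639/24437) = sqrt(-1796229/24437) = 3*I*sqrt(4877160897)/24437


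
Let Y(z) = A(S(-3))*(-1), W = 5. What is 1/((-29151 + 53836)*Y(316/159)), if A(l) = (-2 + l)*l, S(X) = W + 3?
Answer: -1/1184880 ≈ -8.4397e-7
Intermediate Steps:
S(X) = 8 (S(X) = 5 + 3 = 8)
A(l) = l*(-2 + l)
Y(z) = -48 (Y(z) = (8*(-2 + 8))*(-1) = (8*6)*(-1) = 48*(-1) = -48)
1/((-29151 + 53836)*Y(316/159)) = 1/((-29151 + 53836)*(-48)) = -1/48/24685 = (1/24685)*(-1/48) = -1/1184880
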